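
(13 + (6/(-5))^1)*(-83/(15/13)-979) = -930076/75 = -12401.01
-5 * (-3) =15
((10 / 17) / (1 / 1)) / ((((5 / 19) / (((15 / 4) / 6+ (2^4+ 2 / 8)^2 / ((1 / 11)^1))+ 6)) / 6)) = 2655117 / 68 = 39045.84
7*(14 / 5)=98 / 5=19.60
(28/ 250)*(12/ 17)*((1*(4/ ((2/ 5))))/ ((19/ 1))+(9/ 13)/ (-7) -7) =-0.52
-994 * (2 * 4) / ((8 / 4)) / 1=-3976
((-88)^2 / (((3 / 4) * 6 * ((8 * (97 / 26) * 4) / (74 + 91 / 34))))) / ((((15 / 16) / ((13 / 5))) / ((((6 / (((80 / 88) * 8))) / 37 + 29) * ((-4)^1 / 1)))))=-24425042703776 / 68639625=-355844.64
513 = 513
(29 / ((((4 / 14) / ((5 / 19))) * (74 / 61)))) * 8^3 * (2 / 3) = 15850240 / 2109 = 7515.52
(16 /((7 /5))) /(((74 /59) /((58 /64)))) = 8555 /1036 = 8.26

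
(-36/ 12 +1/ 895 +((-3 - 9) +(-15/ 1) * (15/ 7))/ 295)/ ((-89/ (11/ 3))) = 12801833/ 98692545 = 0.13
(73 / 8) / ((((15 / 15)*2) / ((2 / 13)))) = 73 / 104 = 0.70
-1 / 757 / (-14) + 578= 6125645 / 10598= 578.00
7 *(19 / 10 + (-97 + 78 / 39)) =-6517 / 10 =-651.70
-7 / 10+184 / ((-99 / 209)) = -35023 / 90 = -389.14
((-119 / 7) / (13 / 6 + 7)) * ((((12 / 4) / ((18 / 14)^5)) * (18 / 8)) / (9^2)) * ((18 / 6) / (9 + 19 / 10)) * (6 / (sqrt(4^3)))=-285719 / 31466556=-0.01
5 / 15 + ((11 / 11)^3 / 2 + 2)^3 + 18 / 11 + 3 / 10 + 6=31541 / 1320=23.89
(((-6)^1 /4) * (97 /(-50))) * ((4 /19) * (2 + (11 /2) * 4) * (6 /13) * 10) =83808 /1235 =67.86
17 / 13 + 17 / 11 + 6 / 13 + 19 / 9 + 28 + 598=812645 / 1287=631.43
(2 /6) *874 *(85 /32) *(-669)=-8283335 /16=-517708.44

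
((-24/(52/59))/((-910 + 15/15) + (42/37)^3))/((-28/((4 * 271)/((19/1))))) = -0.06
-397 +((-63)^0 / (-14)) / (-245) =-1361709 / 3430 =-397.00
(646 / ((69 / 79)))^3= 132916478907304 / 328509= 404605289.07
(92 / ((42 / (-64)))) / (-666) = 1472 / 6993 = 0.21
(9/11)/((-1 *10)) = -9/110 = -0.08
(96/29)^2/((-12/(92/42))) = -11776/5887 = -2.00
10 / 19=0.53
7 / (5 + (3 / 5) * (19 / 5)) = 25 / 26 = 0.96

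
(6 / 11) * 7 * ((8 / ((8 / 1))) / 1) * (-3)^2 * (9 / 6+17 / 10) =109.96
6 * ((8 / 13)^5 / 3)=65536 / 371293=0.18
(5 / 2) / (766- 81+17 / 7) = 0.00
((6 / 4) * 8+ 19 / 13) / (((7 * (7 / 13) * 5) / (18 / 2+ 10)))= 95 / 7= 13.57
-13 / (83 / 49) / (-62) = 637 / 5146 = 0.12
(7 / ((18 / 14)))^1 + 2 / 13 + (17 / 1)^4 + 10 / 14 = 68408869 / 819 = 83527.31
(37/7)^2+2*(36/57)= 29.20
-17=-17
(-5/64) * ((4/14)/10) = -1/448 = -0.00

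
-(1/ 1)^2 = -1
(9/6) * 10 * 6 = 90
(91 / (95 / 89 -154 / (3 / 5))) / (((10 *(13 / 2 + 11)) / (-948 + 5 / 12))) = 13156247 / 6824500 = 1.93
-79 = -79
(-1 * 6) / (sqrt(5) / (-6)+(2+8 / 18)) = -4752 / 1891- 324 * sqrt(5) / 1891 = -2.90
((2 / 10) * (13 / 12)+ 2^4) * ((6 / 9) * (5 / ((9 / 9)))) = 54.06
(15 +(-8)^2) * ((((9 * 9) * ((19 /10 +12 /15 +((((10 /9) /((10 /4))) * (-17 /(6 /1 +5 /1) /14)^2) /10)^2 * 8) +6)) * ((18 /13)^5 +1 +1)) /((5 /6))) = 110382161640031138866 /233072822357375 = 473595.16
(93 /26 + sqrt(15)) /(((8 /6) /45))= 12555 /104 + 135 * sqrt(15) /4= 251.43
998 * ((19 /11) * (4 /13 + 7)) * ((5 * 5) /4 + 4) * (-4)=-73856990 /143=-516482.45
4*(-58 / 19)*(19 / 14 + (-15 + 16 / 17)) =350668 / 2261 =155.09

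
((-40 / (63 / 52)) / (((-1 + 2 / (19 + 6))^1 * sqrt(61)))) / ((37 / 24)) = 416000 * sqrt(61) / 1090131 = 2.98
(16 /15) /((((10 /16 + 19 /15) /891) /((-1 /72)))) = -1584 /227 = -6.98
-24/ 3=-8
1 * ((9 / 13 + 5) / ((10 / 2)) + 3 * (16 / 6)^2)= 4382 / 195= 22.47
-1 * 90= -90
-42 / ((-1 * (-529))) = -0.08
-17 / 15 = -1.13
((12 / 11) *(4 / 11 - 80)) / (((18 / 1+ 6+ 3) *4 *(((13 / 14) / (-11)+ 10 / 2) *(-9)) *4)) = 1022 / 224829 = 0.00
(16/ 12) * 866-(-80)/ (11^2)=1155.33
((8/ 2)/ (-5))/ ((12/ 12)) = -4/ 5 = -0.80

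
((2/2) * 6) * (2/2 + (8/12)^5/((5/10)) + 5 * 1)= 3044/81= 37.58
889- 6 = 883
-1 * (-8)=8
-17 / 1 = -17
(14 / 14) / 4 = 1 / 4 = 0.25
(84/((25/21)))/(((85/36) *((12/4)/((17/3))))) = 7056/125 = 56.45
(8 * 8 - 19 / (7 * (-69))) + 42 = 51217 / 483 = 106.04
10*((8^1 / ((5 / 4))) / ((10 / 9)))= 57.60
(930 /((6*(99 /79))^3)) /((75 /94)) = 718357823 /261980730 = 2.74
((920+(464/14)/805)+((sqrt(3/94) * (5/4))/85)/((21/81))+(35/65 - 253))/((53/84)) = 1058.07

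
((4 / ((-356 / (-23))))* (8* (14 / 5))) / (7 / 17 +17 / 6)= 262752 / 147295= 1.78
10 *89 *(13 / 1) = 11570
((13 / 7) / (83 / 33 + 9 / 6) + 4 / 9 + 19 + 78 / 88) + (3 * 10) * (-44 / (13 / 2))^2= 173238994637 / 124144020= 1395.47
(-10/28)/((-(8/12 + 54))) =15/2296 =0.01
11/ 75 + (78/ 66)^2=14006/ 9075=1.54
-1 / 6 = -0.17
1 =1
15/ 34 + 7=253/ 34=7.44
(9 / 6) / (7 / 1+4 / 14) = 7 / 34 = 0.21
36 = 36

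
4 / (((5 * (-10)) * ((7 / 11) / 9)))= -198 / 175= -1.13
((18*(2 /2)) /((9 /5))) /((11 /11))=10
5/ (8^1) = 5/ 8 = 0.62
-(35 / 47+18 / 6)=-176 / 47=-3.74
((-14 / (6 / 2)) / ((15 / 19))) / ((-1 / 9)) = 266 / 5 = 53.20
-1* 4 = -4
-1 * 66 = -66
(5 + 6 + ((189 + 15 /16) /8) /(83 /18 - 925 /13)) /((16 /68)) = 180309157 /3986176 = 45.23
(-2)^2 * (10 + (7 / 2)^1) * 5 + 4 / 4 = 271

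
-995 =-995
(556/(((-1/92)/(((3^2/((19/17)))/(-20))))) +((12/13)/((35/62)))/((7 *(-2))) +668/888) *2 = 41192.09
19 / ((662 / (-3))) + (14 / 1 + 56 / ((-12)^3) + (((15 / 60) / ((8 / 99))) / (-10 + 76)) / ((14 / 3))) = 111237185 / 8007552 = 13.89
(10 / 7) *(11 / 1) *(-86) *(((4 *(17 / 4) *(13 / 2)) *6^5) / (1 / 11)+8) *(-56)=715307380480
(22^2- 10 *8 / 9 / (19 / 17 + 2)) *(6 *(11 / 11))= 459016 / 159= 2886.89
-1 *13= -13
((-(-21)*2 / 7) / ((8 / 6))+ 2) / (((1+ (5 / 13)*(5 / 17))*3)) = 2873 / 1476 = 1.95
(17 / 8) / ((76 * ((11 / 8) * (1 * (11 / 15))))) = 255 / 9196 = 0.03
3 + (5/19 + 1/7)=453/133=3.41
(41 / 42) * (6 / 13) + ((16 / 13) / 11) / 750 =0.45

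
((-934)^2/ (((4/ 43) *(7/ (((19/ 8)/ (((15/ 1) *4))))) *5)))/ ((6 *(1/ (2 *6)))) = 178178713/ 8400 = 21211.75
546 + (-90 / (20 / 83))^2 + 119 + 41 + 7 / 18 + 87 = 5050643 / 36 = 140295.64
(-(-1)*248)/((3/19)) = 4712/3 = 1570.67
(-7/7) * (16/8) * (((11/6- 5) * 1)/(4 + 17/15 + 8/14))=665/599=1.11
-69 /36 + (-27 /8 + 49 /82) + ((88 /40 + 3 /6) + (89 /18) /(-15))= -20579 /8856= -2.32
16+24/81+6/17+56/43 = 354310/19737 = 17.95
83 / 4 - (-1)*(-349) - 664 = -3969 / 4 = -992.25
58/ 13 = 4.46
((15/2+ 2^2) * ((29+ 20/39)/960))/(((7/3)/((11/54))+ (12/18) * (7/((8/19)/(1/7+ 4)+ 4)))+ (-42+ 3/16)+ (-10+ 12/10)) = -32905939/3538761720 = -0.01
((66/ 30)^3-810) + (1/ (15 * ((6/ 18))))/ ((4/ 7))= -399501/ 500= -799.00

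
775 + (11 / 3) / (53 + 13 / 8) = 775.07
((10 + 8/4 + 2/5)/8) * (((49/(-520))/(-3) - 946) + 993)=2274439/31200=72.90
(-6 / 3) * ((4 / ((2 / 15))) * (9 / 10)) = -54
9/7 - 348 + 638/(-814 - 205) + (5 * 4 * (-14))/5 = -2877027/7133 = -403.34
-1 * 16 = -16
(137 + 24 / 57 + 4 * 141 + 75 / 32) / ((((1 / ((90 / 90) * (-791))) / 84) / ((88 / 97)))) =-78184305969 / 1843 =-42422303.84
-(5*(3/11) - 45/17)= 240/187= 1.28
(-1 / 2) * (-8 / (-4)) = -1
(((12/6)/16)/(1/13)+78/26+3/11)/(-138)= -431/12144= -0.04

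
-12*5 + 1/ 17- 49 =-108.94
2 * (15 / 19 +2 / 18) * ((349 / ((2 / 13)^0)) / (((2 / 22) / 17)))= 20101004 / 171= 117549.73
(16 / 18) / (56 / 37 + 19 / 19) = 296 / 837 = 0.35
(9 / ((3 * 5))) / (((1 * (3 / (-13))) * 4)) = -13 / 20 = -0.65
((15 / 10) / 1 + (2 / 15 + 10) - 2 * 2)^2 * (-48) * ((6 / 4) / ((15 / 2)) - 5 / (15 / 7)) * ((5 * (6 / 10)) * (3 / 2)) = 3356224 / 125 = 26849.79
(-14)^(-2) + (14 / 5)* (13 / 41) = 0.89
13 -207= -194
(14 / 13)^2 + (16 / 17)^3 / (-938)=451276500 / 389409293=1.16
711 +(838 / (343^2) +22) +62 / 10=434834894 / 588245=739.21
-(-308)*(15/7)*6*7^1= 27720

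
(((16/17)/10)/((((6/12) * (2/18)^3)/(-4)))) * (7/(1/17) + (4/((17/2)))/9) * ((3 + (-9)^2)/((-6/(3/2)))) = 396591552/289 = 1372289.11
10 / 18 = 5 / 9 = 0.56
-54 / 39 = -18 / 13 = -1.38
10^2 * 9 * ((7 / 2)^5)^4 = 17953259916962700225 / 262144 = 68486251514292.53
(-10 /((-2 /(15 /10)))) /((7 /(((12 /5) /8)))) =9 /28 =0.32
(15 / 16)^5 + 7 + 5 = 13342287 / 1048576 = 12.72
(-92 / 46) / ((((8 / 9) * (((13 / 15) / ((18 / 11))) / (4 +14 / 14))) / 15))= -91125 / 286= -318.62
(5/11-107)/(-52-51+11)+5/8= 3609/2024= 1.78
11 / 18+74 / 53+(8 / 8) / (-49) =92881 / 46746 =1.99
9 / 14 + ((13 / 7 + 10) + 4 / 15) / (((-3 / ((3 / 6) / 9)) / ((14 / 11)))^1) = 22273 / 62370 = 0.36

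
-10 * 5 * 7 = -350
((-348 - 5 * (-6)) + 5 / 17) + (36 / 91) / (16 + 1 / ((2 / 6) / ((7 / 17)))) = -143996459 / 453271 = -317.68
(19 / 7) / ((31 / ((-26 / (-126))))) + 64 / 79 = 894457 / 1080009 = 0.83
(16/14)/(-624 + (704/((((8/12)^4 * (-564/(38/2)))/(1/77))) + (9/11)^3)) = -250228/136845969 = -0.00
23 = 23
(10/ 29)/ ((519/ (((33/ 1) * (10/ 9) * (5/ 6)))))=2750/ 135459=0.02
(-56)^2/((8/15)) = 5880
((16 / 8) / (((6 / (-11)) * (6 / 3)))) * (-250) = 1375 / 3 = 458.33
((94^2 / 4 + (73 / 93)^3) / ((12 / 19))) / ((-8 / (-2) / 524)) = 2211742362535 / 4826142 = 458283.73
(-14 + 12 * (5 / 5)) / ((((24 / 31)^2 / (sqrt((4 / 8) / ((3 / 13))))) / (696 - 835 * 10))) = 3677747 * sqrt(78) / 864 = 37593.73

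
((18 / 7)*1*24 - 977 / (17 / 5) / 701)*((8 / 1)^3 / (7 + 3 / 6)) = 5236683776 / 1251285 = 4185.04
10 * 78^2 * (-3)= -182520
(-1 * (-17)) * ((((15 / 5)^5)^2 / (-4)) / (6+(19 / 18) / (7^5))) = -8931928887 / 213550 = -41825.94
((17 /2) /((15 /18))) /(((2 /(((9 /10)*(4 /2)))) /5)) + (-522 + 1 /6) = -7139 /15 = -475.93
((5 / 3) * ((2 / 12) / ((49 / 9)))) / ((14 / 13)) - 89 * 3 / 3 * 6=-732583 / 1372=-533.95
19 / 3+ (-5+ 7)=25 / 3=8.33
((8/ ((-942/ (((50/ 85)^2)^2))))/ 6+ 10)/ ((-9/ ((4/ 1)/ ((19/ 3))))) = -4720526920/ 6726864861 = -0.70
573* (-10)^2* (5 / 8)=71625 / 2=35812.50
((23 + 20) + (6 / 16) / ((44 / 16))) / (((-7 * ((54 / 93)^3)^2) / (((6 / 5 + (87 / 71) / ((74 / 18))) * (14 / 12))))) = -5524258674851371 / 19657024738560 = -281.03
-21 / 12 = -7 / 4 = -1.75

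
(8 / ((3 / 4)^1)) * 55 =1760 / 3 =586.67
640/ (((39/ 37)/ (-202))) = -4783360/ 39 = -122650.26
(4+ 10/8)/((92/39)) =819/368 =2.23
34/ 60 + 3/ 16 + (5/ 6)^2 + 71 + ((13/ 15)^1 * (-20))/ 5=49667/ 720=68.98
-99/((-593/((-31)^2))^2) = -91428579/351649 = -260.00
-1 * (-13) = 13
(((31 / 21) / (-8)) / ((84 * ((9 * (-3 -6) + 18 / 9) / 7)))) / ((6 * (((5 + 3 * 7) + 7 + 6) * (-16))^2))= 31 / 372081475584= 0.00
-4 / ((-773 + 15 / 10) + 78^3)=-8 / 947561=-0.00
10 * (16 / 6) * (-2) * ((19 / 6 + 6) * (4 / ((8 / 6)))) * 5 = -22000 / 3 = -7333.33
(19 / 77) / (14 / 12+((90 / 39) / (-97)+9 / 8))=575016 / 5284895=0.11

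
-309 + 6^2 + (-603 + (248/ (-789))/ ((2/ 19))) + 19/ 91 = -63095329/ 71799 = -878.78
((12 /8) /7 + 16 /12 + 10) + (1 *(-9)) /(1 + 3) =781 /84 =9.30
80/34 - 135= -2255/17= -132.65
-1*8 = -8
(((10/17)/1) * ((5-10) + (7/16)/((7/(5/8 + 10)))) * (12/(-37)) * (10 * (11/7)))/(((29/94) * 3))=193875/13804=14.04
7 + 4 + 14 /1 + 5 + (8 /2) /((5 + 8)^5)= 11138794 /371293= 30.00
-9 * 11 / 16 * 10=-495 / 8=-61.88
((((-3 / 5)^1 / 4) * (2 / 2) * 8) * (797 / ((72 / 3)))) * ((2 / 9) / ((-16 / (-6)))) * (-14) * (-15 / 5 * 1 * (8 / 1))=-5579 / 5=-1115.80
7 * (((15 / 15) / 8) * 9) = 63 / 8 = 7.88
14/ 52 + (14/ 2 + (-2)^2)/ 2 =75/ 13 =5.77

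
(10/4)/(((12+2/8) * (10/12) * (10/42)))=36/35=1.03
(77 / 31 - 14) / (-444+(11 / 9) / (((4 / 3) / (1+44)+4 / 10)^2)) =400316 / 15203857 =0.03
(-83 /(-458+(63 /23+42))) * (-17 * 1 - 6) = -43907 /9505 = -4.62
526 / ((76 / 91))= 23933 / 38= 629.82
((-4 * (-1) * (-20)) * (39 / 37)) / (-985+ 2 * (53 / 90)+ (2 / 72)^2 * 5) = 20217600 / 235880291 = 0.09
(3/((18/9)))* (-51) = -153/2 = -76.50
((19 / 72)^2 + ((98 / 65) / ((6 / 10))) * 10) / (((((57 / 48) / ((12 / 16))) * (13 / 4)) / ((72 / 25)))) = 3396266 / 240825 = 14.10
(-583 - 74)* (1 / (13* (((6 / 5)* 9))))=-365 / 78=-4.68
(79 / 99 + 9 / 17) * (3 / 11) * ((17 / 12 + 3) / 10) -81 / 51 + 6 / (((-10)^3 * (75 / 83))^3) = -206585548051165859 / 144632812500000000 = -1.43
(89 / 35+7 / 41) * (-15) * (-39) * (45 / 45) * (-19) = -8656362 / 287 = -30161.54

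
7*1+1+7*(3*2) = 50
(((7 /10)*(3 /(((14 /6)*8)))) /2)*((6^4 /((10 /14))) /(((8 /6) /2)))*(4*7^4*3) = 4410829.08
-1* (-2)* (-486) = -972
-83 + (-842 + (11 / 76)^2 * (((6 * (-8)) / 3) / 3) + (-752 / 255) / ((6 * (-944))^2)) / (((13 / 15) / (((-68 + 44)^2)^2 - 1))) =-51568841358178531513 / 159965372736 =-322375027.02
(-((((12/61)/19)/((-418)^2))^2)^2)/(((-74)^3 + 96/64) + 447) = 0.00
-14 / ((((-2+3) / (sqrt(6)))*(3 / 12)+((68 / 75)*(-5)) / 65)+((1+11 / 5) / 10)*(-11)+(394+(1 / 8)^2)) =-34053032832 / 949656032113+3634176*sqrt(6) / 949656032113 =-0.04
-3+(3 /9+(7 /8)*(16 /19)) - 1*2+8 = 232 /57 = 4.07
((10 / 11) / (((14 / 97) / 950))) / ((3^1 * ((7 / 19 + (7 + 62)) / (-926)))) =-4053217750 / 152229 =-26625.79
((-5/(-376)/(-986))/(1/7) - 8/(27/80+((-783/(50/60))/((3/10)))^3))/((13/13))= -86024487438415/911213209710985968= -0.00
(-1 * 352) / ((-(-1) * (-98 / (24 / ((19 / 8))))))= 33792 / 931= 36.30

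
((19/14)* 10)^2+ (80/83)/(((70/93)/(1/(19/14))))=14305337/77273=185.13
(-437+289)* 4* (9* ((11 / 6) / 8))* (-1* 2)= 2442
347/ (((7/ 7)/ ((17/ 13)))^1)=5899/ 13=453.77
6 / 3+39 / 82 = 203 / 82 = 2.48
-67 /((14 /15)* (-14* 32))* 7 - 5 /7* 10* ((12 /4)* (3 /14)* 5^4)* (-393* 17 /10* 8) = 96206407035 /6272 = 15339031.73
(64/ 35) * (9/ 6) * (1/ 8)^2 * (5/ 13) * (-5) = -0.08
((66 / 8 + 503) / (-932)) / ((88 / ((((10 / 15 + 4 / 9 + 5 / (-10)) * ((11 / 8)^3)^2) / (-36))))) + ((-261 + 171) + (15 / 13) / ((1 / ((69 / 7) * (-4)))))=-135.49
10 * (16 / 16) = 10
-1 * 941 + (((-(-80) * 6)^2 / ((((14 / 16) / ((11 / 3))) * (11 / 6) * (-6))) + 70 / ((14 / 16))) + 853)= -614456 / 7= -87779.43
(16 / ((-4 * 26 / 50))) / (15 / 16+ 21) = -1600 / 4563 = -0.35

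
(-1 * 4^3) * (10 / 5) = -128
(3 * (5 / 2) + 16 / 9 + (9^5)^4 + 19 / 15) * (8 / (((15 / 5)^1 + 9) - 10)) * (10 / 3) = 4376759565260494372156 / 27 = 162102206120759050820.59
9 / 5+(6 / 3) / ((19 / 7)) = 241 / 95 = 2.54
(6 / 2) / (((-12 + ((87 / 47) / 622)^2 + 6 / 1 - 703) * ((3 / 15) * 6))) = -427313378 / 121186072487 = -0.00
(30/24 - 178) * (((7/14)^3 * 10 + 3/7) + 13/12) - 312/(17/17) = -4801/6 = -800.17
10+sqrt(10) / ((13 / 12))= 12.92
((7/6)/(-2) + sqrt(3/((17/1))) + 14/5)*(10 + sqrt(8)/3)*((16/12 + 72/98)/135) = 152*(sqrt(2) + 15)*(60*sqrt(51) + 2261)/15181425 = 0.44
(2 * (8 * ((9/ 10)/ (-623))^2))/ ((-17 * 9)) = -36/ 164954825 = -0.00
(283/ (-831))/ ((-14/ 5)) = 1415/ 11634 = 0.12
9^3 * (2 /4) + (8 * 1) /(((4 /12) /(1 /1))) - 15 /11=8517 /22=387.14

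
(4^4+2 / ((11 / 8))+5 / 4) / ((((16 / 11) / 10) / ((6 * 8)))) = 170745 / 2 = 85372.50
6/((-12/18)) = -9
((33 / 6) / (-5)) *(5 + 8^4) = -45111 / 10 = -4511.10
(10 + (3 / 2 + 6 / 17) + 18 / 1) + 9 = 1321 / 34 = 38.85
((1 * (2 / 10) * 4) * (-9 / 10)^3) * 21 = -15309 / 1250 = -12.25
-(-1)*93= 93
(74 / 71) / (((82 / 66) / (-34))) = -28.52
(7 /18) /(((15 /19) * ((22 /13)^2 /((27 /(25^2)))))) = 22477 /3025000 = 0.01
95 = 95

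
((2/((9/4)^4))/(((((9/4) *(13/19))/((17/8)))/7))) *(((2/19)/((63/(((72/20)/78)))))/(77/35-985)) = -0.00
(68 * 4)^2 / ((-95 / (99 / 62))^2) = 181279296 / 8673025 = 20.90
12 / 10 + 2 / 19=124 / 95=1.31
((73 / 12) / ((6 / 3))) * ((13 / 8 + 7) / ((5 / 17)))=89.20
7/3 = 2.33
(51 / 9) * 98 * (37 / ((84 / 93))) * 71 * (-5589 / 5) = -18054338589 / 10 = -1805433858.90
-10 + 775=765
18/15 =1.20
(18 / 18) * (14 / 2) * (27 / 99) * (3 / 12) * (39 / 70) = 117 / 440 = 0.27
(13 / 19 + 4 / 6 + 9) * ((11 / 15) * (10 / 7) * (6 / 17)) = 25960 / 6783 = 3.83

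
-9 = -9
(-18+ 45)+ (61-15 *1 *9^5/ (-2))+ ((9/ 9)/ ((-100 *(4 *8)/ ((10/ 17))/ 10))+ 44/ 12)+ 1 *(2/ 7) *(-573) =5058495227/ 11424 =442795.45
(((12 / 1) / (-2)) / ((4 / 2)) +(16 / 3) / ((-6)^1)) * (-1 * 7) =27.22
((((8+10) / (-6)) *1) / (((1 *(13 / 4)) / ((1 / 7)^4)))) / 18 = -2 / 93639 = -0.00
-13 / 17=-0.76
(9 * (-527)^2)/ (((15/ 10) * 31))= 53754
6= 6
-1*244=-244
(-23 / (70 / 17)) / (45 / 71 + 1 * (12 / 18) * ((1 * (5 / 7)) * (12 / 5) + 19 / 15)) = -249849 / 117242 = -2.13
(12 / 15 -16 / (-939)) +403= 1895921 / 4695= 403.82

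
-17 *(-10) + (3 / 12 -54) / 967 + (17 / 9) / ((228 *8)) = 169.95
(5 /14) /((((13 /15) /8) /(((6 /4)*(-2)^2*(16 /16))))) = 1800 /91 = 19.78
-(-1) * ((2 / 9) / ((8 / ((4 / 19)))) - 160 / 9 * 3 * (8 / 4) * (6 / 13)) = -109427 / 2223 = -49.22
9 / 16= 0.56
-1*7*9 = -63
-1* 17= -17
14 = 14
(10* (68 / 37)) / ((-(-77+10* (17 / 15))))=2040 / 7289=0.28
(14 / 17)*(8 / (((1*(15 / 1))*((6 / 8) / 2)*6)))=448 / 2295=0.20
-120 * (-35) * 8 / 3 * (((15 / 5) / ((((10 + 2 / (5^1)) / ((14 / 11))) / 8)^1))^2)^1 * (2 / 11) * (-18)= -71124480000 / 224939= -316194.52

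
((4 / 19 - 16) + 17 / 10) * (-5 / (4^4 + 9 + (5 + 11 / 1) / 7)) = 18739 / 71098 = 0.26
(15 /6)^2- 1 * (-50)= 225 /4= 56.25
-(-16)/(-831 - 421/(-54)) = -864/44453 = -0.02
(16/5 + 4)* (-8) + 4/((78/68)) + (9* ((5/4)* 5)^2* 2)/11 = 168299/17160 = 9.81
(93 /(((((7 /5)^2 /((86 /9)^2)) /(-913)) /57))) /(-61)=99431269300 /26901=3696192.31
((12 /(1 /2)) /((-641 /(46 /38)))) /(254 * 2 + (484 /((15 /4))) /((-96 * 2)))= -99360 /1112174101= -0.00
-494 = -494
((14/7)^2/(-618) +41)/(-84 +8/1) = -0.54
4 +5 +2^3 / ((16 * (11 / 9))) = 207 / 22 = 9.41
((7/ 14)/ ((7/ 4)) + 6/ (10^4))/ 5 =10021/ 175000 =0.06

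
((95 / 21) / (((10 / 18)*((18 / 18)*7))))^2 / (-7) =-3249 / 16807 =-0.19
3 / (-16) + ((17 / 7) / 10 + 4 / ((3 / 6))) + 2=5631 / 560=10.06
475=475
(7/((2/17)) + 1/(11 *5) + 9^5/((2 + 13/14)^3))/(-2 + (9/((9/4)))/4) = -18274575947/7581310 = -2410.48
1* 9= 9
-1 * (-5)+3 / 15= 26 / 5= 5.20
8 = 8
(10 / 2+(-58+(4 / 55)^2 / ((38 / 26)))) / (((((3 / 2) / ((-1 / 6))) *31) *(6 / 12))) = 196514 / 517275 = 0.38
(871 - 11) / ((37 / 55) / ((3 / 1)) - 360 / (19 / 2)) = -2696100 / 118097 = -22.83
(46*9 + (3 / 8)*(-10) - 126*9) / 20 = -579 / 16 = -36.19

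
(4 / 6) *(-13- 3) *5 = -160 / 3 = -53.33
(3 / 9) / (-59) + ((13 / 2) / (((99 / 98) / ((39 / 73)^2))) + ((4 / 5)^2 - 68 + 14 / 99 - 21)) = -67224115001 / 778167225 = -86.39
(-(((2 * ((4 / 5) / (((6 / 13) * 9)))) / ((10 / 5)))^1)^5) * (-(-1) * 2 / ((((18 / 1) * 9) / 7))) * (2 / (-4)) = 41584816 / 3632067084375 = 0.00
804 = 804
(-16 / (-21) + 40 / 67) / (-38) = -956 / 26733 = -0.04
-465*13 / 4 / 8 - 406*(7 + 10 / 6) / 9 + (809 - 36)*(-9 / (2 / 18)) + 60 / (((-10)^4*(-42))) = -47773809233 / 756000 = -63192.87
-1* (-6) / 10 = 3 / 5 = 0.60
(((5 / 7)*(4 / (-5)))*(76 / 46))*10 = -9.44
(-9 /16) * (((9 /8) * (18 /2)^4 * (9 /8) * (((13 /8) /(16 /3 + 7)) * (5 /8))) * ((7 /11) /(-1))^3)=99.12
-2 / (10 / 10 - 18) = 2 / 17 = 0.12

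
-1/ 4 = -0.25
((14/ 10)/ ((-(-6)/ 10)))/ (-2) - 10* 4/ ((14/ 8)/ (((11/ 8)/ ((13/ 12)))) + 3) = -17863/ 1734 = -10.30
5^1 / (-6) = -5 / 6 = -0.83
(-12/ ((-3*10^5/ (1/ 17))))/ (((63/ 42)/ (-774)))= -129/ 106250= -0.00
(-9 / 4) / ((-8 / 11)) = 99 / 32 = 3.09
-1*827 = -827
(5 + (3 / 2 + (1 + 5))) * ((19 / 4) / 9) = 475 / 72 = 6.60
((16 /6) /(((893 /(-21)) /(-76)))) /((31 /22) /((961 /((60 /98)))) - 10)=-3742816 /7852525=-0.48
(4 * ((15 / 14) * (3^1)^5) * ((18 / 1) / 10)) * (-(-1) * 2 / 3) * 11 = 96228 / 7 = 13746.86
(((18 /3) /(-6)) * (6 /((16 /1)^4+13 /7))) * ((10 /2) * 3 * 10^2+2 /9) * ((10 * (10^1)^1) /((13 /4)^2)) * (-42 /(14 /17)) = 1028312320 /15506257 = 66.32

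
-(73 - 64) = -9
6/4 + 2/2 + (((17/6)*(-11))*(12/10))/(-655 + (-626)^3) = 6132876149/2453150310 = 2.50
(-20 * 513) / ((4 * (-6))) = 855 / 2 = 427.50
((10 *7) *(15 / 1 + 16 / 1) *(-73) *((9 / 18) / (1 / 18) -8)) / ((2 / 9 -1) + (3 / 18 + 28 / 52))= 37067940 / 17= 2180467.06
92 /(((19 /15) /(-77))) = -106260 /19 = -5592.63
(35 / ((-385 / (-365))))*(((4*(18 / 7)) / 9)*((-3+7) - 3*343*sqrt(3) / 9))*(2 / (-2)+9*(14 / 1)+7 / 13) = 19061760 / 1001 - 77835520*sqrt(3) / 143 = -923720.05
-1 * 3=-3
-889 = -889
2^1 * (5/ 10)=1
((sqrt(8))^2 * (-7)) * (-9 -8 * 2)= 1400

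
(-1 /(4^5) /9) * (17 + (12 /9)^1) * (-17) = 935 /27648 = 0.03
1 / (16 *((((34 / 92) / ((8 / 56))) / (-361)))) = -8303 / 952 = -8.72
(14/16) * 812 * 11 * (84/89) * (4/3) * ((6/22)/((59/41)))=9787848/5251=1864.00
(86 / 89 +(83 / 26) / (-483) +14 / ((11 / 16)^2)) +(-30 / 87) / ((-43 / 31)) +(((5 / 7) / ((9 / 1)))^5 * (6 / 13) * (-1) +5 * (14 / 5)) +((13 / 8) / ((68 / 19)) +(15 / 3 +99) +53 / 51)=108621086707047291635743 / 722592435818523318048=150.32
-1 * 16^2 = -256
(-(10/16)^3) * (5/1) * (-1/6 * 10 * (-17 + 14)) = -3125/512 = -6.10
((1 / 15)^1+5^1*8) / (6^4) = 601 / 19440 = 0.03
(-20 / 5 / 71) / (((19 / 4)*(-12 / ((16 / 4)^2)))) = 64 / 4047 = 0.02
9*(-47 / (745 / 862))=-364626 / 745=-489.43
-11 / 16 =-0.69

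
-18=-18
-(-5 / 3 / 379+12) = -13639 / 1137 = -12.00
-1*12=-12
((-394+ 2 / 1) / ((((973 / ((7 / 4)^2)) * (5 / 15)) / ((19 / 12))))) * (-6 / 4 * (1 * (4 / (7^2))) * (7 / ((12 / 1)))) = 931 / 2224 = 0.42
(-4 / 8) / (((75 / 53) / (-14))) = 371 / 75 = 4.95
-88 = -88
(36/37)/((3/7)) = 84/37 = 2.27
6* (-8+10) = 12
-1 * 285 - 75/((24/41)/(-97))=97145/8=12143.12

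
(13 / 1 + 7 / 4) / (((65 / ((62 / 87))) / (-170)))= -31093 / 1131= -27.49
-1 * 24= -24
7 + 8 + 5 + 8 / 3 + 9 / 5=367 / 15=24.47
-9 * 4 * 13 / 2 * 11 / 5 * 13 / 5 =-33462 / 25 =-1338.48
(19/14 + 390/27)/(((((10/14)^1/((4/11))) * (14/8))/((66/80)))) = 1991/525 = 3.79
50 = 50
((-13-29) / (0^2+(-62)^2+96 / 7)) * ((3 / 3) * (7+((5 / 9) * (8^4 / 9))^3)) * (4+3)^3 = -144371093211246209 / 2391838794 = -60359876.08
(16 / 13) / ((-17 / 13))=-16 / 17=-0.94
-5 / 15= -1 / 3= -0.33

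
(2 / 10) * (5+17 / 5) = 42 / 25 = 1.68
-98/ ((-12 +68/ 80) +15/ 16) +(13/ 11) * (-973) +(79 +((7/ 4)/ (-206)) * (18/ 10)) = -39297208581/ 37026440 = -1061.33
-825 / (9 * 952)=-275 / 2856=-0.10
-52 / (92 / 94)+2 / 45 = -54944 / 1035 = -53.09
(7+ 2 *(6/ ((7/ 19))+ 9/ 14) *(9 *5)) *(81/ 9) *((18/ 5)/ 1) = 1735668/ 35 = 49590.51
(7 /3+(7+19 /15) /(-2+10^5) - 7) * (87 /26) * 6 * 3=-281.07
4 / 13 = 0.31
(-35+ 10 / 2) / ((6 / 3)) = -15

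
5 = 5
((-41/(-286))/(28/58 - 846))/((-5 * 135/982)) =0.00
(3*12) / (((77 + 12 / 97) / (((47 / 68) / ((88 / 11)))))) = 41031 / 1017416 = 0.04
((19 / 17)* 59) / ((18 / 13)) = 14573 / 306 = 47.62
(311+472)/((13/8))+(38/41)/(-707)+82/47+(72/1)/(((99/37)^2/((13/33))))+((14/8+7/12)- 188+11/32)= 302.23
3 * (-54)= -162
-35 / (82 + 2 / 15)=-75 / 176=-0.43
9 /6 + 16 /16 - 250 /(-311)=2055 /622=3.30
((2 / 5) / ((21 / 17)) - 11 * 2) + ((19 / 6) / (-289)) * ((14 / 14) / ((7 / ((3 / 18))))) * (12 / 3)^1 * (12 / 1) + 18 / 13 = -8009662 / 394485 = -20.30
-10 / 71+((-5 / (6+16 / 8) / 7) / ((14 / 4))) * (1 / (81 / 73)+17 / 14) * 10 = -5369545 / 7890372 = -0.68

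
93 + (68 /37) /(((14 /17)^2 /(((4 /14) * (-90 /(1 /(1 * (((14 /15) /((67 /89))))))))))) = 802635 /121471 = 6.61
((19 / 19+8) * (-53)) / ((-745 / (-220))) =-20988 / 149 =-140.86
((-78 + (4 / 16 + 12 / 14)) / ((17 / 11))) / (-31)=1.60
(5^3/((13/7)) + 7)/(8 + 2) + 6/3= 613/65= 9.43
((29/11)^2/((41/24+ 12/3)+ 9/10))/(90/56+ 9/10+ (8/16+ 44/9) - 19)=-127159200/1342478423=-0.09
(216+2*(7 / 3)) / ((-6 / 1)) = -331 / 9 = -36.78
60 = 60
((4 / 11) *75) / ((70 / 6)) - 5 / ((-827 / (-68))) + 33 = 2224087 / 63679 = 34.93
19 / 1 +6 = 25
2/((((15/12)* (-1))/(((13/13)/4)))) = -2/5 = -0.40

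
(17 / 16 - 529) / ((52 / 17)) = -143599 / 832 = -172.59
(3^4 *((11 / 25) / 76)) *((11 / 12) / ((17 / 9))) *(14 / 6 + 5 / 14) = 1107513 / 1808800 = 0.61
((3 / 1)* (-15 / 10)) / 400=-9 / 800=-0.01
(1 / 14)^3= 1 / 2744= 0.00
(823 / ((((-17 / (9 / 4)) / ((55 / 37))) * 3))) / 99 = -4115 / 7548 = -0.55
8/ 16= 1/ 2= 0.50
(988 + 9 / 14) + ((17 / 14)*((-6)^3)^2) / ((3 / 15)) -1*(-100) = 3981001 / 14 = 284357.21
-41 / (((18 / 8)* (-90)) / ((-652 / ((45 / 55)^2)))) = -6469144 / 32805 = -197.20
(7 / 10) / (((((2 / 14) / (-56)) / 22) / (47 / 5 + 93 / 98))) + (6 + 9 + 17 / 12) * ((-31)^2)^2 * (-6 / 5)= -912791921 / 50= -18255838.42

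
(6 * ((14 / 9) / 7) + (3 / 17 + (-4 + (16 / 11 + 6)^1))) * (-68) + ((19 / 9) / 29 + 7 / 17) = -16452410 / 48807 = -337.09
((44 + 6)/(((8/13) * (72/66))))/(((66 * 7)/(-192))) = -30.95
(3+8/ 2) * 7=49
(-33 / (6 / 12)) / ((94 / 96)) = -3168 / 47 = -67.40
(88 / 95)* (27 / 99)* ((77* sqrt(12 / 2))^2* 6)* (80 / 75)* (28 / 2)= 382491648 / 475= 805245.57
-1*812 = -812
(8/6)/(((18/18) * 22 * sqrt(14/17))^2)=0.00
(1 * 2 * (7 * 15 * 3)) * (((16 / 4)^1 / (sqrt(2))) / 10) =126 * sqrt(2) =178.19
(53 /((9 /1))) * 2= 106 /9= 11.78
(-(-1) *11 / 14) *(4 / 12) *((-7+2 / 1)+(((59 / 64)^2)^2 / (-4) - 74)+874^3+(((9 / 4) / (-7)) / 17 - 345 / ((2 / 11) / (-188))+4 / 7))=19559804883369520913 / 111803367424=174948262.60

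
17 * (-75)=-1275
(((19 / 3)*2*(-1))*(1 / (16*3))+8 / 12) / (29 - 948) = -29 / 66168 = -0.00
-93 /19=-4.89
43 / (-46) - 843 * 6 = -232711 / 46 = -5058.93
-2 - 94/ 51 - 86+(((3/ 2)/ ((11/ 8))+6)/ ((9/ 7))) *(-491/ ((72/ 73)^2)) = -4178427817/ 1454112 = -2873.53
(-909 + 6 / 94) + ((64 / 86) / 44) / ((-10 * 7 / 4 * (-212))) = -37483168612 / 41238505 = -908.94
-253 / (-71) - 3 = 40 / 71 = 0.56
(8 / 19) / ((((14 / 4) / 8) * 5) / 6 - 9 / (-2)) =768 / 8873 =0.09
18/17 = 1.06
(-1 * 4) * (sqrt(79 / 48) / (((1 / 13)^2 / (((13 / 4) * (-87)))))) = 63713 * sqrt(237) / 4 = 245212.29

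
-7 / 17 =-0.41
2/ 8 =1/ 4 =0.25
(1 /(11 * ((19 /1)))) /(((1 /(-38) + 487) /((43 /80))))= 43 /8142200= 0.00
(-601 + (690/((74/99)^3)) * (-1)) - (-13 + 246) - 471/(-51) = -8531626487/3444404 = -2476.95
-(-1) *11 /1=11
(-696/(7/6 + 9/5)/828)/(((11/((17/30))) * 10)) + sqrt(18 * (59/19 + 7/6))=-493/337755 + sqrt(27759)/19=8.77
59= 59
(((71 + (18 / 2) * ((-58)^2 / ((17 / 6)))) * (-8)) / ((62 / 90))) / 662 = -32915340 / 174437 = -188.69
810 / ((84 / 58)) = 3915 / 7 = 559.29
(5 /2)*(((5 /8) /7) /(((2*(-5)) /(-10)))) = 25 /112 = 0.22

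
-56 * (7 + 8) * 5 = -4200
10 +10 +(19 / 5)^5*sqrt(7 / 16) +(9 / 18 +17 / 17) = 43 / 2 +2476099*sqrt(7) / 12500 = 545.59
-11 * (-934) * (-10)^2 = 1027400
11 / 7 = 1.57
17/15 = 1.13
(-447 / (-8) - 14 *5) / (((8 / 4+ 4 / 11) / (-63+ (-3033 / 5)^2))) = -5716254951 / 2600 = -2198559.60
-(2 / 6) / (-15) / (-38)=-0.00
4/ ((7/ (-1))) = -4/ 7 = -0.57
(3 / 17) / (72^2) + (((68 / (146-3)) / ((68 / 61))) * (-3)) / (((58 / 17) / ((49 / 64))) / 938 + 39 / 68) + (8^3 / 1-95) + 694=4209135991370989 / 3796162628544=1108.79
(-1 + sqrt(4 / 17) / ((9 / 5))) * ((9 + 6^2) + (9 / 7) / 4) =-33.11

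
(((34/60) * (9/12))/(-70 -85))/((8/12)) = -51/12400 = -0.00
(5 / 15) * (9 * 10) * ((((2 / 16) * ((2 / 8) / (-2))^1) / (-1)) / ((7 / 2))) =15 / 112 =0.13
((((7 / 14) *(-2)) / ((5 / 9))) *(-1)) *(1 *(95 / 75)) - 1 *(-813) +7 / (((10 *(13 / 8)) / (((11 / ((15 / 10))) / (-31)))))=24638758 / 30225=815.18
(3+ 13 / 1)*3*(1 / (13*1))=48 / 13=3.69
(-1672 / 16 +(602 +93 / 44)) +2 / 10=499.81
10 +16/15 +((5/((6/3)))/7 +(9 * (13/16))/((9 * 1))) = 20557/1680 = 12.24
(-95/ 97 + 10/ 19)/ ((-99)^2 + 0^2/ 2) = -835/ 18063243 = -0.00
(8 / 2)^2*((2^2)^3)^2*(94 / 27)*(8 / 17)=49283072 / 459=107370.53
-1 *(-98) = 98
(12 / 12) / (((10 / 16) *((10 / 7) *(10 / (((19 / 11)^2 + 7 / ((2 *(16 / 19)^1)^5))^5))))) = 32450427909815347363354735420635018983397063815175 / 551628014691353620265129512829966389796789026816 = 58.83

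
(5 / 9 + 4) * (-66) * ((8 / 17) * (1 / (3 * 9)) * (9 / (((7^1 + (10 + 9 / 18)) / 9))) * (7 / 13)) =-13.06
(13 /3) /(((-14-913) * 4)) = -13 /11124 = -0.00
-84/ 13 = -6.46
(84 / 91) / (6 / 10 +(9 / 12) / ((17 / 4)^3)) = 98260 / 64909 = 1.51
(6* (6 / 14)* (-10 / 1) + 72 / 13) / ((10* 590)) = -459 / 134225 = -0.00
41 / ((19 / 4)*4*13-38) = 41 / 209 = 0.20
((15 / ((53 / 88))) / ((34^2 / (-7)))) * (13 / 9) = -0.22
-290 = -290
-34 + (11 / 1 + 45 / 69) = -514 / 23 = -22.35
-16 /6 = -8 /3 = -2.67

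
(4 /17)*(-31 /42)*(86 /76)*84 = -5332 /323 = -16.51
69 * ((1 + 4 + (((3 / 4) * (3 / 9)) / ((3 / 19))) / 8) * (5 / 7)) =57385 / 224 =256.18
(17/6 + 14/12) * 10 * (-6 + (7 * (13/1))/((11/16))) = 55600/11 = 5054.55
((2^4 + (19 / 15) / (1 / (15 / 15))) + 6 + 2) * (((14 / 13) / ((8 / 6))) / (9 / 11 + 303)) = 29183 / 434460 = 0.07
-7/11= -0.64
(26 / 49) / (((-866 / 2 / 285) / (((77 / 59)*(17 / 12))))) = -230945 / 357658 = -0.65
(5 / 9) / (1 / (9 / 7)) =5 / 7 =0.71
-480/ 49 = -9.80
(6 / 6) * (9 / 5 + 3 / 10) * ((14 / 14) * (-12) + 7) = -21 / 2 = -10.50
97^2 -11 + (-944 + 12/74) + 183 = 319575/37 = 8637.16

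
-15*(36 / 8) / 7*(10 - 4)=-405 / 7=-57.86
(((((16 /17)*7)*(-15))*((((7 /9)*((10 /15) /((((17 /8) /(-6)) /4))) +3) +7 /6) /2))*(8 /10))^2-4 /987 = 1103094285812 /247305681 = 4460.45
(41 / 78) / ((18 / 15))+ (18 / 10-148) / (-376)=181877 / 219960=0.83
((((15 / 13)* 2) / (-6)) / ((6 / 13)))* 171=-285 / 2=-142.50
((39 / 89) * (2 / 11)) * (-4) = -312 / 979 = -0.32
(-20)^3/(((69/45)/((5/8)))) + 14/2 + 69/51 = -1271734/391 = -3252.52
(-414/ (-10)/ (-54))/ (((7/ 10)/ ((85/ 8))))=-1955/ 168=-11.64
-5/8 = -0.62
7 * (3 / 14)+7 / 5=2.90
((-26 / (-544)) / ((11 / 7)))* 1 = 0.03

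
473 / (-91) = -473 / 91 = -5.20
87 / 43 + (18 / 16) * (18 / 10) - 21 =-16.95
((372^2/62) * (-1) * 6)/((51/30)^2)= -1339200/289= -4633.91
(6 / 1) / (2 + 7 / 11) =66 / 29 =2.28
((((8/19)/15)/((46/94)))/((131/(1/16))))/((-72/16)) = -47/7728345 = -0.00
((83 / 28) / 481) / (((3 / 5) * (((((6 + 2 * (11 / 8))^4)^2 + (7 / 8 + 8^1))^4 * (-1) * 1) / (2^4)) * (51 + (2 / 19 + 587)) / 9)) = -436357731063599443476480 / 262426036169040105280196047456085000204948252523334714177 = -0.00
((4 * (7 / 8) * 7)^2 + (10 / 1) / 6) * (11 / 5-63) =-36596.53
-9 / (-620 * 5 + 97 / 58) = 58 / 19967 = 0.00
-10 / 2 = -5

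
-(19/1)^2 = -361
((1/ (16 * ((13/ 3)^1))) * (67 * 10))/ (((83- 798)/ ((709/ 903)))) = -47503/ 4476472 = -0.01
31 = 31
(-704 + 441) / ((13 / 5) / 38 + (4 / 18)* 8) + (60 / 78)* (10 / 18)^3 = -4258144960 / 29918889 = -142.32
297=297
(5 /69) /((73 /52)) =0.05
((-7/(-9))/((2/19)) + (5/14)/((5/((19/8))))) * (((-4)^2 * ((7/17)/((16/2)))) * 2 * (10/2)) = 38095/612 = 62.25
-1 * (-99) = 99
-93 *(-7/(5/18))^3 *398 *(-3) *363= -80631647900496/125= -645053183203.97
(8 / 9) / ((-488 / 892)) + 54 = 28754 / 549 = 52.38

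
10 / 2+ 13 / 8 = 53 / 8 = 6.62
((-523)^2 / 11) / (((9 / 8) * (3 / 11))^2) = 264148.72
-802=-802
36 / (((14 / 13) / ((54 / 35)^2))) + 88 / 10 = 757804 / 8575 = 88.37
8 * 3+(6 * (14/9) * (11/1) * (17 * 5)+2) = 8752.67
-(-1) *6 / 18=1 / 3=0.33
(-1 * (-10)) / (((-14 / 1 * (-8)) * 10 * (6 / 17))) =0.03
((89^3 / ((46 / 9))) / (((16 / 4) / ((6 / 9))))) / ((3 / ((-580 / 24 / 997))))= -102220505 / 550344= -185.74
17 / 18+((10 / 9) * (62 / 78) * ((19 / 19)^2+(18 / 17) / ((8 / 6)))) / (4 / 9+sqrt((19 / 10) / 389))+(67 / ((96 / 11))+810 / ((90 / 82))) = 2898693718667 / 3863497248-28365 * sqrt(73910) / 13414921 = 749.70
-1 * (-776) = 776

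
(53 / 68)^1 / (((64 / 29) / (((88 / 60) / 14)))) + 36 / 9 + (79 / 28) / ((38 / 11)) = 4.85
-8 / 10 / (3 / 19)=-76 / 15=-5.07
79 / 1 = 79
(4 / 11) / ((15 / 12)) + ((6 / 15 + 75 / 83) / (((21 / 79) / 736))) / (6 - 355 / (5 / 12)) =-161210848 / 40550895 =-3.98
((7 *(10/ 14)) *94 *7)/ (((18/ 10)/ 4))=65800/ 9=7311.11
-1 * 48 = -48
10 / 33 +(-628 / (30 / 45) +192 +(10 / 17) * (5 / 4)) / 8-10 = -103.36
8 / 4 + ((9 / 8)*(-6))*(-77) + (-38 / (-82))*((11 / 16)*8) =85985 / 164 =524.30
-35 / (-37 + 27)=7 / 2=3.50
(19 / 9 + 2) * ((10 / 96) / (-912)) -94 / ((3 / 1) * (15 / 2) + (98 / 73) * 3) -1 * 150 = -78097585907 / 508633344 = -153.54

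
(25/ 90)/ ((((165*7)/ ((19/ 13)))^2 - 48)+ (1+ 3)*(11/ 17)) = 30685/ 68982752394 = 0.00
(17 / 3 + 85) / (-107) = -272 / 321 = -0.85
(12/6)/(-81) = -2/81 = -0.02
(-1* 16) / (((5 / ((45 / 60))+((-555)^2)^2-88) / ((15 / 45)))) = -16 / 284638201631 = -0.00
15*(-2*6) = -180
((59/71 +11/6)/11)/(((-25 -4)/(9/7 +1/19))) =-101015/9036951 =-0.01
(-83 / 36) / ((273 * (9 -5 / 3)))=-83 / 72072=-0.00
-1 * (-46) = 46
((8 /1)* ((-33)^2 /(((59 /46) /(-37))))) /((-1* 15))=4942608 /295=16754.60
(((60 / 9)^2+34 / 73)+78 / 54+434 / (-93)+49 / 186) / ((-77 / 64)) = -54683168 / 1568259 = -34.87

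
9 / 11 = 0.82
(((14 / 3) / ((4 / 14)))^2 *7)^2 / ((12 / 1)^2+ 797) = 282475249 / 76221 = 3706.00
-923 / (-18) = 923 / 18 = 51.28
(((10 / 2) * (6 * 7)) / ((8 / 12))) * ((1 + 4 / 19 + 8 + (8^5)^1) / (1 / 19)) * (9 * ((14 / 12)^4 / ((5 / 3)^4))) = 847814442489 / 2000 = 423907221.24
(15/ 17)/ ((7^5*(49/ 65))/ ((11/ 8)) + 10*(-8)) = 0.00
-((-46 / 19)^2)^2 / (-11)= 4477456 / 1433531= 3.12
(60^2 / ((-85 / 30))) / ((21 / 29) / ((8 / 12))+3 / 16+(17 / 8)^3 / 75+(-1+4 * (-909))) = 24053760000 / 68826239491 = 0.35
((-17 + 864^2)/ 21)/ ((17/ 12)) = 2985916/ 119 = 25091.73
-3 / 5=-0.60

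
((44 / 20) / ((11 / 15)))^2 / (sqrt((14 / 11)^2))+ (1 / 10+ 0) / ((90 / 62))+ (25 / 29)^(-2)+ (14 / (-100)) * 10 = 279008 / 39375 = 7.09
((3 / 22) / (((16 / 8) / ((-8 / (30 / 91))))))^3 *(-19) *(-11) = -14317849 / 15125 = -946.63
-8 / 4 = -2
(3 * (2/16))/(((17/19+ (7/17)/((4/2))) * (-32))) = -323/30336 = -0.01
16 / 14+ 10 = 78 / 7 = 11.14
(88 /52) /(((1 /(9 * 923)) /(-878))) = -12342924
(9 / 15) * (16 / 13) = 0.74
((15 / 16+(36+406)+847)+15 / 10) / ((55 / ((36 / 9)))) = 20663 / 220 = 93.92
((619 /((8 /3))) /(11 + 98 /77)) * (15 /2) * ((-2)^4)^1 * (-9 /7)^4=14891283 /2401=6202.12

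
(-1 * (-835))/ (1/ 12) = 10020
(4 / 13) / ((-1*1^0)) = -4 / 13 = -0.31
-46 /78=-23 /39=-0.59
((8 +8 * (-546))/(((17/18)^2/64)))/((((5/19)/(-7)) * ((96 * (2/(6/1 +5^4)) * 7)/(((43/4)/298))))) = 6068783844/43061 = 140934.58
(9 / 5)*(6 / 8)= 1.35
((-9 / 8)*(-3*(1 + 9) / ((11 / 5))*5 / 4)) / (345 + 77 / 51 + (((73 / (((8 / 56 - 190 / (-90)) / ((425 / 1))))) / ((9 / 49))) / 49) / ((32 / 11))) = 48883500 / 2223504173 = 0.02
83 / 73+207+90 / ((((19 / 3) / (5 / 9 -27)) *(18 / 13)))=-63.27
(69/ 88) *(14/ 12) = 161/ 176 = 0.91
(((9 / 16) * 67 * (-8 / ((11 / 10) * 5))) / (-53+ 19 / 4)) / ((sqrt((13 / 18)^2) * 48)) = 1809 / 55198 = 0.03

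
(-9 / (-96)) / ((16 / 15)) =45 / 512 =0.09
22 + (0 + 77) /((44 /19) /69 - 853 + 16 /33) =21.91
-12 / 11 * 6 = -72 / 11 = -6.55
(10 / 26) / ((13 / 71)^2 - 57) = -25205 / 3733184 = -0.01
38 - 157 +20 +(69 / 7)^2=-90 / 49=-1.84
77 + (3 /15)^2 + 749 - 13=20326 /25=813.04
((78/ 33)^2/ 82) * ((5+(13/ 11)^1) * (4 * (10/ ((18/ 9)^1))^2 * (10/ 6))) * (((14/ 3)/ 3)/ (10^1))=16088800/ 1473417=10.92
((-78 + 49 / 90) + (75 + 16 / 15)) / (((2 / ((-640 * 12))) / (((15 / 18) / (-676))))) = -10000 / 1521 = -6.57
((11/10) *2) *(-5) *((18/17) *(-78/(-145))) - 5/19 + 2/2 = -258926/46835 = -5.53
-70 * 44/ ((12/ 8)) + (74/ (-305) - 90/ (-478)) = -449045083/ 218685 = -2053.39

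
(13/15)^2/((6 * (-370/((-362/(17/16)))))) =244712/2122875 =0.12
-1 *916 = -916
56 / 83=0.67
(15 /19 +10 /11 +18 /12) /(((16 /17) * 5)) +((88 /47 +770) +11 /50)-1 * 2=6057034963 /7858400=770.77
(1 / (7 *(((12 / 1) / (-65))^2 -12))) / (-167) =4225 / 59099964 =0.00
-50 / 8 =-25 / 4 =-6.25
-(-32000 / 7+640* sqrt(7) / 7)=32000 / 7 - 640* sqrt(7) / 7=4329.53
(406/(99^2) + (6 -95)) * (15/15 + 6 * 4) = -21797075/9801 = -2223.96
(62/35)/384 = 31/6720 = 0.00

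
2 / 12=1 / 6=0.17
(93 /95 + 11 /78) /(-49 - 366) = -8299 /3075150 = -0.00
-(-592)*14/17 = 8288/17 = 487.53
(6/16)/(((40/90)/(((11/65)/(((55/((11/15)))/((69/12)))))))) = 2277/208000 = 0.01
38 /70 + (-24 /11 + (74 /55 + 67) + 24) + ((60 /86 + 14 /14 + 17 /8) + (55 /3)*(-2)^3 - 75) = -50514271 /397320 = -127.14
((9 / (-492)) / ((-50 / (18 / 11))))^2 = 729 / 2034010000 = 0.00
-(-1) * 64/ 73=64/ 73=0.88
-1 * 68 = -68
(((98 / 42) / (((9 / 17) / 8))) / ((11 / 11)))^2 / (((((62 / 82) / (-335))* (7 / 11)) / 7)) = -136928939840 / 22599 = -6059070.75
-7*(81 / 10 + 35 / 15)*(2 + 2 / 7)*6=-5008 / 5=-1001.60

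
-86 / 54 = -43 / 27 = -1.59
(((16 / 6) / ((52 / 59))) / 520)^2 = 3481 / 102819600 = 0.00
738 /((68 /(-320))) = -3472.94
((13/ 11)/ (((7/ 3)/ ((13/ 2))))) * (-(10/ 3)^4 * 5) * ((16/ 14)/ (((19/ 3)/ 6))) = -67600000/ 30723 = -2200.31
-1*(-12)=12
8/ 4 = 2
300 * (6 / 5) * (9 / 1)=3240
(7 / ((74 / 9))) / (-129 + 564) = 0.00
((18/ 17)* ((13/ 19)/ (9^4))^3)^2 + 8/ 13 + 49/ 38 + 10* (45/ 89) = 215671133070176554247364426366262363/ 30982610747178988933274156770166106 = 6.96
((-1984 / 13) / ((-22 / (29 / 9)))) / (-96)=-899 / 3861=-0.23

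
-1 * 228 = -228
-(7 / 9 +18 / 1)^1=-169 / 9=-18.78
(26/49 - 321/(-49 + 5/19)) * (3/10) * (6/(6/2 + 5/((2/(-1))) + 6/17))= 49407831/3289615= 15.02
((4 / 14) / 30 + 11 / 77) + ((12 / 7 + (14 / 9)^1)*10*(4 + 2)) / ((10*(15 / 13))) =772 / 45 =17.16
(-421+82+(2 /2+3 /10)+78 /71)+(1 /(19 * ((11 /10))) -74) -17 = -63444673 /148390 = -427.55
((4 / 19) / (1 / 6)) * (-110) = -2640 / 19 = -138.95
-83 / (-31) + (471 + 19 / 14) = 206165 / 434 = 475.03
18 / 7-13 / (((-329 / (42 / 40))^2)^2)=14053481272629 / 5465242720000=2.57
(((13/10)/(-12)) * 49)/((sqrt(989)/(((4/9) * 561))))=-119119 * sqrt(989)/89010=-42.09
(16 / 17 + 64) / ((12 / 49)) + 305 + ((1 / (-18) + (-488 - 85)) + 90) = 26659 / 306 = 87.12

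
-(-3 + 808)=-805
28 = 28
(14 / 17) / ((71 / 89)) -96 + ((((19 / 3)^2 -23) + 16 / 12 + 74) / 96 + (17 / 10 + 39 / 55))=-65670223 / 716958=-91.60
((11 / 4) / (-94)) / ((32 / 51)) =-0.05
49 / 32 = 1.53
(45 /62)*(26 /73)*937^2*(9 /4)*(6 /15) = 924501357 /4526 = 204264.55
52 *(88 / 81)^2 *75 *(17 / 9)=8694.93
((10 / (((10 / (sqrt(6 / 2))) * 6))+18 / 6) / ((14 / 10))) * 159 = 265 * sqrt(3) / 14+2385 / 7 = 373.50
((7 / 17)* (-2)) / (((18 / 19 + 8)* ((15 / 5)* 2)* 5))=-0.00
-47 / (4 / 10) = -235 / 2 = -117.50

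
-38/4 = -19/2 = -9.50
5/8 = 0.62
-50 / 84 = -25 / 42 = -0.60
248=248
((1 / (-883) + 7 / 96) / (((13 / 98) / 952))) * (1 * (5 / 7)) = 25344025 / 68874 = 367.98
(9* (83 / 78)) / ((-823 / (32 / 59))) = -3984 / 631241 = -0.01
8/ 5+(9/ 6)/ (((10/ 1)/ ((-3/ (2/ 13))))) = -53/ 40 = -1.32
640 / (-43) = -640 / 43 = -14.88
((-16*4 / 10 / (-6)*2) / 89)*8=0.19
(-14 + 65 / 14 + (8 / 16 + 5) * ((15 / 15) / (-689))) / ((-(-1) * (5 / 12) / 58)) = -31436928 / 24115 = -1303.63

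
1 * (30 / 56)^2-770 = -603455 / 784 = -769.71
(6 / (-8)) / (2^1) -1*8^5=-32768.38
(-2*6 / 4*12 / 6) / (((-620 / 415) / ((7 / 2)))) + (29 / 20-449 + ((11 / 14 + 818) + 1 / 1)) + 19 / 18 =7564901 / 19530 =387.35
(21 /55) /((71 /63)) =1323 /3905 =0.34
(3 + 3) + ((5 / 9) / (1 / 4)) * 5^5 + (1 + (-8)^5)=-232349 / 9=-25816.56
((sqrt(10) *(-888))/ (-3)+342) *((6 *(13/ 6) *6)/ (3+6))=2964+7696 *sqrt(10)/ 3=11076.30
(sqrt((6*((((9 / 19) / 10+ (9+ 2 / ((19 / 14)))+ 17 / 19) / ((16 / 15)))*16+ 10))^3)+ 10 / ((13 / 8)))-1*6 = 2 / 13+ 20661*sqrt(392559) / 361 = 35859.02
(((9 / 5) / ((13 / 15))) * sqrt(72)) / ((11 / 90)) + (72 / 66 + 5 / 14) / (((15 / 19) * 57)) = 223 / 6930 + 14580 * sqrt(2) / 143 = 144.22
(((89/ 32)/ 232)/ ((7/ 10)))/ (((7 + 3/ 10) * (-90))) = -445/ 17071488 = -0.00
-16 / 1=-16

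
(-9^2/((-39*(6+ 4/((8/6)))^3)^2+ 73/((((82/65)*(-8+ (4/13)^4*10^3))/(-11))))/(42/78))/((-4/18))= 0.00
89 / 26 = 3.42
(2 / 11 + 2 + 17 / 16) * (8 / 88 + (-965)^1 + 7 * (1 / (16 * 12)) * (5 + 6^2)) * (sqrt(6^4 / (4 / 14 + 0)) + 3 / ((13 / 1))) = -3485494203 * sqrt(14) / 61952 - 1161831401 / 1610752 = -211231.45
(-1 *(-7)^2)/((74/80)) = -52.97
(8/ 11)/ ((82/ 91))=364/ 451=0.81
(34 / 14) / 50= 17 / 350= 0.05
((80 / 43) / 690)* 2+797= 2364715 / 2967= 797.01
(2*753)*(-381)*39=-22377654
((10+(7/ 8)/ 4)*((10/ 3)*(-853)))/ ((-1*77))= 464885/ 1232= 377.34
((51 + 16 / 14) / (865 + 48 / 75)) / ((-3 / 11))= -100375 / 454461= -0.22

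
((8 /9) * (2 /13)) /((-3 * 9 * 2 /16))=-128 /3159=-0.04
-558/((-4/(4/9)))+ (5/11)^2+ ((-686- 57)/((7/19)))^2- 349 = 24112351971/5929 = 4066849.72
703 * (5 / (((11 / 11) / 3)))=10545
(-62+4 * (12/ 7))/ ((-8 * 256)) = 193/ 7168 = 0.03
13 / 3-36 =-95 / 3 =-31.67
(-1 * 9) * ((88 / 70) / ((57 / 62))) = -8184 / 665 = -12.31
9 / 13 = 0.69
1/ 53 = 0.02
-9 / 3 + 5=2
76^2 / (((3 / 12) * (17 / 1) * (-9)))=-23104 / 153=-151.01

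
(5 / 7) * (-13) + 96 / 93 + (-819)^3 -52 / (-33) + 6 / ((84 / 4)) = -561988390496 / 1023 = -549353265.39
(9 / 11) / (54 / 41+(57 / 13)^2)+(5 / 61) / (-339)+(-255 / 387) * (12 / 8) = -293533202899 / 309378312210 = -0.95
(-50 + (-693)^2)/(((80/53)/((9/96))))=76351641/2560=29824.86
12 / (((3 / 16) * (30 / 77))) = 2464 / 15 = 164.27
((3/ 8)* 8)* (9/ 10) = 2.70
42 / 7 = 6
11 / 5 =2.20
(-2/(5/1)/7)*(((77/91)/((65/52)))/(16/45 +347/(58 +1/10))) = -32868/5376995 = -0.01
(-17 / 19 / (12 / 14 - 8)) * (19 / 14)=17 / 100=0.17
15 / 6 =5 / 2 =2.50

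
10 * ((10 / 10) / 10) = 1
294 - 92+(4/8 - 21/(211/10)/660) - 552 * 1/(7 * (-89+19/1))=115790351/568645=203.63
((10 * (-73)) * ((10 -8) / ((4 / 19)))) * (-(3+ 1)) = 27740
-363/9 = -121/3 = -40.33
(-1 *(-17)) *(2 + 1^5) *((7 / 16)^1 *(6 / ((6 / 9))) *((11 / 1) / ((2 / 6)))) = 106029 / 16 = 6626.81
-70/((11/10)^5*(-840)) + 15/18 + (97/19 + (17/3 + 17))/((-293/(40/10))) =2721654721/5379425502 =0.51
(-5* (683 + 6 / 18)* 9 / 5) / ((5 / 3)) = -3690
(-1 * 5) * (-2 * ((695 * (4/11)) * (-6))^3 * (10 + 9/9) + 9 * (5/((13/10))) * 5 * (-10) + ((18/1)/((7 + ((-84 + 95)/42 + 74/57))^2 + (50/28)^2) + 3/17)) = -27744448033748349457635/72339138157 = -383533018786.23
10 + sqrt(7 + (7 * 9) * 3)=24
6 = 6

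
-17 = -17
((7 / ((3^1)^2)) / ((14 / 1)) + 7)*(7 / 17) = 889 / 306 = 2.91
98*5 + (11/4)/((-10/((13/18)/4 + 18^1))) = 1396801/2880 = 485.00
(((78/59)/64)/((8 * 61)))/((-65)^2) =3/299436800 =0.00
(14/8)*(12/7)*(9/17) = 27/17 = 1.59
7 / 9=0.78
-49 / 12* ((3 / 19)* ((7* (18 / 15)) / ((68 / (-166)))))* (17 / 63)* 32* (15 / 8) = 4067 / 19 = 214.05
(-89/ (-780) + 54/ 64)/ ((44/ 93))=185287/ 91520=2.02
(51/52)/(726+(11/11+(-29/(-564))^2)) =4055724/3006336229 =0.00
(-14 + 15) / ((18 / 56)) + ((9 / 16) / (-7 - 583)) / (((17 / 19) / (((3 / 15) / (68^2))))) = 103888331261 / 33392678400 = 3.11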